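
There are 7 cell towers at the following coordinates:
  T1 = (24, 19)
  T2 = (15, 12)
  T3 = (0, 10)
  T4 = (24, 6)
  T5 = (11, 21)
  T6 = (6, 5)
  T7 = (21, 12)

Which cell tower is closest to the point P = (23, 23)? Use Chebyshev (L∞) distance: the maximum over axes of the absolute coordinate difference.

T1

d(P,T1) = max(1, 4) = 4
d(P,T2) = max(8, 11) = 11
d(P,T3) = max(23, 13) = 23
d(P,T4) = max(1, 17) = 17
d(P,T5) = max(12, 2) = 12
d(P,T6) = max(17, 18) = 18
d(P,T7) = max(2, 11) = 11
T1 is nearest.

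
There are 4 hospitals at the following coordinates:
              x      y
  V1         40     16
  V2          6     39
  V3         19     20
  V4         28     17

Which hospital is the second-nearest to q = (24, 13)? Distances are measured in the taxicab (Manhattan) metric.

d(q,V1) = |24−40| + |13−16| = 16 + 3 = 19
d(q,V2) = |24−6| + |13−39| = 18 + 26 = 44
d(q,V3) = |24−19| + |13−20| = 5 + 7 = 12
d(q,V4) = |24−28| + |13−17| = 4 + 4 = 8
Sorted ascending: V4, V3, V1, … — the second-nearest is V3.

V3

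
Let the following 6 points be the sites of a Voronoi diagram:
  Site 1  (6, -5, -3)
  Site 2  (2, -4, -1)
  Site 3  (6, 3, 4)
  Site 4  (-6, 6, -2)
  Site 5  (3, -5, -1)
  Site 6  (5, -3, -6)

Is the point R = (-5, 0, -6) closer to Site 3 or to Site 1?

Compare squared distances:
d²(R, Site 3) = (-5−6)² + (0−3)² + (-6−4)² = 121 + 9 + 100 = 230
d²(R, Site 1) = (-5−6)² + (0−(-5))² + (-6−(-3))² = 121 + 25 + 9 = 155
230 > 155, so Site 1 is closer.

Site 1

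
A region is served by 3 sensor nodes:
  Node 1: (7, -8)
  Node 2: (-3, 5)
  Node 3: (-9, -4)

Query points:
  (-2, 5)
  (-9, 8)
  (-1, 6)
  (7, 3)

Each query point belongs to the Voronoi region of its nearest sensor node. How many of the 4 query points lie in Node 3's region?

(-2, 5) — d² to each: Node 1:250, Node 2:1, Node 3:130 → nearest is Node 2
(-9, 8) — d² to each: Node 1:512, Node 2:45, Node 3:144 → nearest is Node 2
(-1, 6) — d² to each: Node 1:260, Node 2:5, Node 3:164 → nearest is Node 2
(7, 3) — d² to each: Node 1:121, Node 2:104, Node 3:305 → nearest is Node 2
0 of the 4 points have Node 3 as nearest.

0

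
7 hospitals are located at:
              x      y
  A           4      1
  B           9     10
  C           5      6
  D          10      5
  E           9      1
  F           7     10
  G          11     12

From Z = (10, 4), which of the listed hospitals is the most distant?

G

Compare squared distances (the ordering matches that of the actual distances):
|ZA|² = (10−4)² + (4−1)² = 36 + 9 = 45
|ZB|² = (10−9)² + (4−10)² = 1 + 36 = 37
|ZC|² = (10−5)² + (4−6)² = 25 + 4 = 29
|ZD|² = (10−10)² + (4−5)² = 0 + 1 = 1
|ZE|² = (10−9)² + (4−1)² = 1 + 9 = 10
|ZF|² = (10−7)² + (4−10)² = 9 + 36 = 45
|ZG|² = (10−11)² + (4−12)² = 1 + 64 = 65
The largest is to G.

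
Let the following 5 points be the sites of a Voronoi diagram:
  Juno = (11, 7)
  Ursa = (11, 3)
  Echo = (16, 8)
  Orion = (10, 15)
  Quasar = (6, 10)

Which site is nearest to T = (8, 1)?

Ursa

Since √ is increasing, it suffices to compare squared distances:
d²(T, Juno) = (8−11)² + (1−7)² = 9 + 36 = 45
d²(T, Ursa) = (8−11)² + (1−3)² = 9 + 4 = 13
d²(T, Echo) = (8−16)² + (1−8)² = 64 + 49 = 113
d²(T, Orion) = (8−10)² + (1−15)² = 4 + 196 = 200
d²(T, Quasar) = (8−6)² + (1−10)² = 4 + 81 = 85
The smallest is to Ursa, so T lies in the Voronoi region of Ursa.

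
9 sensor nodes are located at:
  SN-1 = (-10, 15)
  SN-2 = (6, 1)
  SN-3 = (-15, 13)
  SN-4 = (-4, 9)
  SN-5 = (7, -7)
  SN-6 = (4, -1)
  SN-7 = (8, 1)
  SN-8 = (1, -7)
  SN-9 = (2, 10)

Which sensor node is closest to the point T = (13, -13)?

SN-5

Since √ is increasing, it suffices to compare squared distances:
d²(T, SN-1) = (13−(-10))² + (-13−15)² = 529 + 784 = 1313
d²(T, SN-2) = (13−6)² + (-13−1)² = 49 + 196 = 245
d²(T, SN-3) = (13−(-15))² + (-13−13)² = 784 + 676 = 1460
d²(T, SN-4) = (13−(-4))² + (-13−9)² = 289 + 484 = 773
d²(T, SN-5) = (13−7)² + (-13−(-7))² = 36 + 36 = 72
d²(T, SN-6) = (13−4)² + (-13−(-1))² = 81 + 144 = 225
d²(T, SN-7) = (13−8)² + (-13−1)² = 25 + 196 = 221
d²(T, SN-8) = (13−1)² + (-13−(-7))² = 144 + 36 = 180
d²(T, SN-9) = (13−2)² + (-13−10)² = 121 + 529 = 650
SN-5 is nearest.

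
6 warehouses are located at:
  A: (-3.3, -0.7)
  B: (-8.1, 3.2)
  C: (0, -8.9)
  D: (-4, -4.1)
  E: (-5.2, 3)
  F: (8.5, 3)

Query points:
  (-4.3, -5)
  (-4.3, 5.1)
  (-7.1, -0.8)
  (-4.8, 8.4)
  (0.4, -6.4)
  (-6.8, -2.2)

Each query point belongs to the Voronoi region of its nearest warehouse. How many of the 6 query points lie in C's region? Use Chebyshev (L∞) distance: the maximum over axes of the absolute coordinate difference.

(-4.3, -5) — d to each: A:4.3, B:8.2, C:4.3, D:0.9, E:8, F:12.8 → nearest is D
(-4.3, 5.1) — d to each: A:5.8, B:3.8, C:14, D:9.2, E:2.1, F:12.8 → nearest is E
(-7.1, -0.8) — d to each: A:3.8, B:4, C:8.1, D:3.3, E:3.8, F:15.6 → nearest is D
(-4.8, 8.4) — d to each: A:9.1, B:5.2, C:17.3, D:12.5, E:5.4, F:13.3 → nearest is B
(0.4, -6.4) — d to each: A:5.7, B:9.6, C:2.5, D:4.4, E:9.4, F:9.4 → nearest is C
(-6.8, -2.2) — d to each: A:3.5, B:5.4, C:6.8, D:2.8, E:5.2, F:15.3 → nearest is D
1 of the 6 points has C as nearest.

1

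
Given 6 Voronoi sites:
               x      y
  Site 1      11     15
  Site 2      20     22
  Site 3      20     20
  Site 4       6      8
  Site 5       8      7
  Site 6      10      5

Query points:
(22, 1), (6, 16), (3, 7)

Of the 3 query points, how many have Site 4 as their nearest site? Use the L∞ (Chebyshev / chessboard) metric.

(22, 1) — d to each: Site 1:14, Site 2:21, Site 3:19, Site 4:16, Site 5:14, Site 6:12 → nearest is Site 6
(6, 16) — d to each: Site 1:5, Site 2:14, Site 3:14, Site 4:8, Site 5:9, Site 6:11 → nearest is Site 1
(3, 7) — d to each: Site 1:8, Site 2:17, Site 3:17, Site 4:3, Site 5:5, Site 6:7 → nearest is Site 4
1 of the 3 points has Site 4 as nearest.

1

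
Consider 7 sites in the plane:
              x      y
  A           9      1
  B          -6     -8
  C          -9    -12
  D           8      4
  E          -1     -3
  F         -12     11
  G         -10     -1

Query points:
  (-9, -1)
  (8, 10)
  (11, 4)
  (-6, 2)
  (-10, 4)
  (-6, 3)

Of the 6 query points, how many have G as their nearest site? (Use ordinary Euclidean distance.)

4

(-9, -1) — d² to each: A:328, B:58, C:121, D:314, E:68, F:153, G:1 → nearest is G
(8, 10) — d² to each: A:82, B:520, C:773, D:36, E:250, F:401, G:445 → nearest is D
(11, 4) — d² to each: A:13, B:433, C:656, D:9, E:193, F:578, G:466 → nearest is D
(-6, 2) — d² to each: A:226, B:100, C:205, D:200, E:50, F:117, G:25 → nearest is G
(-10, 4) — d² to each: A:370, B:160, C:257, D:324, E:130, F:53, G:25 → nearest is G
(-6, 3) — d² to each: A:229, B:121, C:234, D:197, E:61, F:100, G:32 → nearest is G
4 of the 6 points have G as nearest.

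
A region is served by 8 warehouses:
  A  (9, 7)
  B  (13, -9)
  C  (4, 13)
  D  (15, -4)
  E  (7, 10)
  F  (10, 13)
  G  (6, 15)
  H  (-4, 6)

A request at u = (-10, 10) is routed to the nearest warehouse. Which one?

Since √ is increasing, it suffices to compare squared distances:
|uA|² = 361 + 9 = 370
|uB|² = 529 + 361 = 890
|uC|² = 196 + 9 = 205
|uD|² = 625 + 196 = 821
|uE|² = 289 + 0 = 289
|uF|² = 400 + 9 = 409
|uG|² = 256 + 25 = 281
|uH|² = 36 + 16 = 52
H is nearest.

H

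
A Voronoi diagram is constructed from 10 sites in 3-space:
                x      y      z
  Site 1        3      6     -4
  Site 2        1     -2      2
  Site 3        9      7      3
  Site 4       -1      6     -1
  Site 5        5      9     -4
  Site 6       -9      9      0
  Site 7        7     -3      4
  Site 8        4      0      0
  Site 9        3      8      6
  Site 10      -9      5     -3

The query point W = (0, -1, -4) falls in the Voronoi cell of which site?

Squared Euclidean distances:
d²(W, Site 1) = 9 + 49 + 0 = 58
d²(W, Site 2) = 1 + 1 + 36 = 38
d²(W, Site 3) = 81 + 64 + 49 = 194
d²(W, Site 4) = 1 + 49 + 9 = 59
d²(W, Site 5) = 25 + 100 + 0 = 125
d²(W, Site 6) = 81 + 100 + 16 = 197
d²(W, Site 7) = 49 + 4 + 64 = 117
d²(W, Site 8) = 16 + 1 + 16 = 33
d²(W, Site 9) = 9 + 81 + 100 = 190
d²(W, Site 10) = 81 + 36 + 1 = 118
Minimum is at Site 8.

Site 8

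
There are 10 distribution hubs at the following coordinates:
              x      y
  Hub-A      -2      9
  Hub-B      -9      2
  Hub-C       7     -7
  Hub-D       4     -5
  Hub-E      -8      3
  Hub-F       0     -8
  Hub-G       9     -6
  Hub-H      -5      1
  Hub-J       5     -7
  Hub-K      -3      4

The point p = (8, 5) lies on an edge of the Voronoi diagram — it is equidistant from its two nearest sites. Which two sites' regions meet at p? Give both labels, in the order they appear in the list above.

Hub-A and Hub-D

Squared distances from p to each site:
d²(p, Hub-A) = (8−(-2))² + (5−9)² = 100 + 16 = 116
d²(p, Hub-B) = (8−(-9))² + (5−2)² = 289 + 9 = 298
d²(p, Hub-C) = (8−7)² + (5−(-7))² = 1 + 144 = 145
d²(p, Hub-D) = (8−4)² + (5−(-5))² = 16 + 100 = 116
d²(p, Hub-E) = (8−(-8))² + (5−3)² = 256 + 4 = 260
d²(p, Hub-F) = (8−0)² + (5−(-8))² = 64 + 169 = 233
d²(p, Hub-G) = (8−9)² + (5−(-6))² = 1 + 121 = 122
d²(p, Hub-H) = (8−(-5))² + (5−1)² = 169 + 16 = 185
d²(p, Hub-J) = (8−5)² + (5−(-7))² = 9 + 144 = 153
d²(p, Hub-K) = (8−(-3))² + (5−4)² = 121 + 1 = 122
p is equidistant from Hub-A and Hub-D (both at squared distance 116), and every other site is strictly farther — so p lies on the Hub-A–Hub-D Voronoi edge.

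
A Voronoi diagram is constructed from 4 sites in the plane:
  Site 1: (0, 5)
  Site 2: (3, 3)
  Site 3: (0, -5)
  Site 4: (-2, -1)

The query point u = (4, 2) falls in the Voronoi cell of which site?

Since √ is increasing, it suffices to compare squared distances:
d²(u, Site 1) = 16 + 9 = 25
d²(u, Site 2) = 1 + 1 = 2
d²(u, Site 3) = 16 + 49 = 65
d²(u, Site 4) = 36 + 9 = 45
Minimum is at Site 2.

Site 2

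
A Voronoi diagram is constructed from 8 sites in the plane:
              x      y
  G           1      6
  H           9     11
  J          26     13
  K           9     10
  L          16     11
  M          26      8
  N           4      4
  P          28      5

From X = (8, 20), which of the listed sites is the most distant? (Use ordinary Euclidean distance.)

Since √ is increasing, it suffices to compare squared distances:
|XG|² = (8−1)² + (20−6)² = 49 + 196 = 245
|XH|² = (8−9)² + (20−11)² = 1 + 81 = 82
|XJ|² = (8−26)² + (20−13)² = 324 + 49 = 373
|XK|² = (8−9)² + (20−10)² = 1 + 100 = 101
|XL|² = (8−16)² + (20−11)² = 64 + 81 = 145
|XM|² = (8−26)² + (20−8)² = 324 + 144 = 468
|XN|² = (8−4)² + (20−4)² = 16 + 256 = 272
|XP|² = (8−28)² + (20−5)² = 400 + 225 = 625
The largest is to P.

P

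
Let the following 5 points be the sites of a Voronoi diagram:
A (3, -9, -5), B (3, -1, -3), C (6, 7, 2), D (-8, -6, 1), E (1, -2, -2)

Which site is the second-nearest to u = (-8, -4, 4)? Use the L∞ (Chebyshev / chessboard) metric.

E

d(u,A) = max(11, 5, 9) = 11
d(u,B) = max(11, 3, 7) = 11
d(u,C) = max(14, 11, 2) = 14
d(u,D) = max(0, 2, 3) = 3
d(u,E) = max(9, 2, 6) = 9
Sorted ascending: D, E, A, … — the second-nearest is E.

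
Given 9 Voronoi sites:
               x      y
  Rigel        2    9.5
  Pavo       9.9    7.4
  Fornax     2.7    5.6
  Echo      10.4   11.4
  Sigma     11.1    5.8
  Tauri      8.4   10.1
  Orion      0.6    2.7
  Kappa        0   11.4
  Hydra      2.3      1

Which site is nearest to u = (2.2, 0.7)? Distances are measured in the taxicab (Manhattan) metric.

Hydra

d(u, Rigel) = |2.2−2| + |0.7−9.5| = 0.2 + 8.8 = 9
d(u, Pavo) = |2.2−9.9| + |0.7−7.4| = 7.7 + 6.7 = 14.4
d(u, Fornax) = |2.2−2.7| + |0.7−5.6| = 0.5 + 4.9 = 5.4
d(u, Echo) = |2.2−10.4| + |0.7−11.4| = 8.2 + 10.7 = 18.9
d(u, Sigma) = |2.2−11.1| + |0.7−5.8| = 8.9 + 5.1 = 14
d(u, Tauri) = |2.2−8.4| + |0.7−10.1| = 6.2 + 9.4 = 15.6
d(u, Orion) = |2.2−0.6| + |0.7−2.7| = 1.6 + 2 = 3.6
d(u, Kappa) = |2.2−0| + |0.7−11.4| = 2.2 + 10.7 = 12.9
d(u, Hydra) = |2.2−2.3| + |0.7−1| = 0.1 + 0.3 = 0.4
Hydra is nearest.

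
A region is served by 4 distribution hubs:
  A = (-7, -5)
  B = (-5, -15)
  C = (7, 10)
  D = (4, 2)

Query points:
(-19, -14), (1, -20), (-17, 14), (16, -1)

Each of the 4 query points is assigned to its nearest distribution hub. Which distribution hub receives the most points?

B

(-19, -14) — d² to each: A:225, B:197, C:1252, D:785 → nearest is B
(1, -20) — d² to each: A:289, B:61, C:936, D:493 → nearest is B
(-17, 14) — d² to each: A:461, B:985, C:592, D:585 → nearest is A
(16, -1) — d² to each: A:545, B:637, C:202, D:153 → nearest is D
Tally — A:1, B:2, D:1. B captures the most (2).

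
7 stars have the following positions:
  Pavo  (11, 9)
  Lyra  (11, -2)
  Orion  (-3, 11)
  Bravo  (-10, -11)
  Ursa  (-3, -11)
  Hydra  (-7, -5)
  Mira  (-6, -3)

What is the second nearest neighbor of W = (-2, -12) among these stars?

Bravo

Compare squared distances (the ordering matches that of the actual distances):
d²(W, Pavo) = 169 + 441 = 610
d²(W, Lyra) = 169 + 100 = 269
d²(W, Orion) = 1 + 529 = 530
d²(W, Bravo) = 64 + 1 = 65
d²(W, Ursa) = 1 + 1 = 2
d²(W, Hydra) = 25 + 49 = 74
d²(W, Mira) = 16 + 81 = 97
Sorted ascending: Ursa, Bravo, Hydra, … — the second-nearest is Bravo.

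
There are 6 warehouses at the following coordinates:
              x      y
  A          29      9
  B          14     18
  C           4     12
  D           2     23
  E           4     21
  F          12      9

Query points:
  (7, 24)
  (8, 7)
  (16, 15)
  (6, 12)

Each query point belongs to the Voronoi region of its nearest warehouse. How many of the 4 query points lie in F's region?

1

(7, 24) — d² to each: A:709, B:85, C:153, D:26, E:18, F:250 → nearest is E
(8, 7) — d² to each: A:445, B:157, C:41, D:292, E:212, F:20 → nearest is F
(16, 15) — d² to each: A:205, B:13, C:153, D:260, E:180, F:52 → nearest is B
(6, 12) — d² to each: A:538, B:100, C:4, D:137, E:85, F:45 → nearest is C
1 of the 4 points has F as nearest.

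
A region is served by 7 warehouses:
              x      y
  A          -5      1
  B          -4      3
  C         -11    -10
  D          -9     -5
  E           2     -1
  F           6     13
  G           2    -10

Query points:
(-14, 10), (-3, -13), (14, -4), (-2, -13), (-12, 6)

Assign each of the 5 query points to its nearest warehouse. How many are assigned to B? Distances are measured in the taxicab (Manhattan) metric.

2

(-14, 10) — d to each: A:18, B:17, C:23, D:20, E:27, F:23, G:36 → nearest is B
(-3, -13) — d to each: A:16, B:17, C:11, D:14, E:17, F:35, G:8 → nearest is G
(14, -4) — d to each: A:24, B:25, C:31, D:24, E:15, F:25, G:18 → nearest is E
(-2, -13) — d to each: A:17, B:18, C:12, D:15, E:16, F:34, G:7 → nearest is G
(-12, 6) — d to each: A:12, B:11, C:17, D:14, E:21, F:25, G:30 → nearest is B
2 of the 5 points have B as nearest.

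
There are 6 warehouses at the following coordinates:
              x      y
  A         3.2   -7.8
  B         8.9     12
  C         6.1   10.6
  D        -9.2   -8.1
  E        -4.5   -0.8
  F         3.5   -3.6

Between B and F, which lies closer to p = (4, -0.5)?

Compare squared distances:
|pB|² = (4−8.9)² + (-0.5−12)² = 24.01 + 156.25 = 180.26
|pF|² = (4−3.5)² + (-0.5−(-3.6))² = 0.25 + 9.61 = 9.86
180.26 > 9.86, so F is closer.

F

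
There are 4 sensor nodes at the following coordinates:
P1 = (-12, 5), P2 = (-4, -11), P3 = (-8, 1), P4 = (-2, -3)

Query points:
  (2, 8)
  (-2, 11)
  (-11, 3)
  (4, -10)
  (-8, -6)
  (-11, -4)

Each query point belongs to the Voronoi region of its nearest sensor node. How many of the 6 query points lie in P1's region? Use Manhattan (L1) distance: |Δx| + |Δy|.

(2, 8) — d to each: P1:17, P2:25, P3:17, P4:15 → nearest is P4
(-2, 11) — d to each: P1:16, P2:24, P3:16, P4:14 → nearest is P4
(-11, 3) — d to each: P1:3, P2:21, P3:5, P4:15 → nearest is P1
(4, -10) — d to each: P1:31, P2:9, P3:23, P4:13 → nearest is P2
(-8, -6) — d to each: P1:15, P2:9, P3:7, P4:9 → nearest is P3
(-11, -4) — d to each: P1:10, P2:14, P3:8, P4:10 → nearest is P3
1 of the 6 points has P1 as nearest.

1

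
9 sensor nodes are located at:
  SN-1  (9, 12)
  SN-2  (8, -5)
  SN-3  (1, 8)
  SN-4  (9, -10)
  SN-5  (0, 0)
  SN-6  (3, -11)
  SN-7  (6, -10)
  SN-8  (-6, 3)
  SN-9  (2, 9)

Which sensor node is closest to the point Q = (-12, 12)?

Since √ is increasing, it suffices to compare squared distances:
d²(Q, SN-1) = 441 + 0 = 441
d²(Q, SN-2) = 400 + 289 = 689
d²(Q, SN-3) = 169 + 16 = 185
d²(Q, SN-4) = 441 + 484 = 925
d²(Q, SN-5) = 144 + 144 = 288
d²(Q, SN-6) = 225 + 529 = 754
d²(Q, SN-7) = 324 + 484 = 808
d²(Q, SN-8) = 36 + 81 = 117
d²(Q, SN-9) = 196 + 9 = 205
The smallest is to SN-8, so Q lies in the Voronoi region of SN-8.

SN-8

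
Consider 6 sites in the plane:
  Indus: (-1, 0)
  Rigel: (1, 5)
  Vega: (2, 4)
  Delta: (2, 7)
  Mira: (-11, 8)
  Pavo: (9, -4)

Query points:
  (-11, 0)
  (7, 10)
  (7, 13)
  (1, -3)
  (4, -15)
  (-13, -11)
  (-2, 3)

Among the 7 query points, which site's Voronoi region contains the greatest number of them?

(-11, 0) — d² to each: Indus:100, Rigel:169, Vega:185, Delta:218, Mira:64, Pavo:416 → nearest is Mira
(7, 10) — d² to each: Indus:164, Rigel:61, Vega:61, Delta:34, Mira:328, Pavo:200 → nearest is Delta
(7, 13) — d² to each: Indus:233, Rigel:100, Vega:106, Delta:61, Mira:349, Pavo:293 → nearest is Delta
(1, -3) — d² to each: Indus:13, Rigel:64, Vega:50, Delta:101, Mira:265, Pavo:65 → nearest is Indus
(4, -15) — d² to each: Indus:250, Rigel:409, Vega:365, Delta:488, Mira:754, Pavo:146 → nearest is Pavo
(-13, -11) — d² to each: Indus:265, Rigel:452, Vega:450, Delta:549, Mira:365, Pavo:533 → nearest is Indus
(-2, 3) — d² to each: Indus:10, Rigel:13, Vega:17, Delta:32, Mira:106, Pavo:170 → nearest is Indus
Tally — Indus:3, Delta:2, Mira:1, Pavo:1. Indus captures the most (3).

Indus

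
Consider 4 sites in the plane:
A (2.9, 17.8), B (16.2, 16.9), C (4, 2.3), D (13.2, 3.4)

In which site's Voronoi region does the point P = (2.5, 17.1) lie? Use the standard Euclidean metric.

Compare squared distances (the ordering matches that of the actual distances):
|PA|² = (2.5−2.9)² + (17.1−17.8)² = 0.16 + 0.49 = 0.65
|PB|² = (2.5−16.2)² + (17.1−16.9)² = 187.69 + 0.04 = 187.73
|PC|² = (2.5−4)² + (17.1−2.3)² = 2.25 + 219.04 = 221.29
|PD|² = (2.5−13.2)² + (17.1−3.4)² = 114.49 + 187.69 = 302.18
A is nearest.

A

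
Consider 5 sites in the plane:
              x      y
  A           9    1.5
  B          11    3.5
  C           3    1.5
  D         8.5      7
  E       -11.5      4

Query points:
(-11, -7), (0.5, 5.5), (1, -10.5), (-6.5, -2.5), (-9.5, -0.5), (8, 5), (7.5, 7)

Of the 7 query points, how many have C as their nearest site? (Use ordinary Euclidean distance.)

2

(-11, -7) — d² to each: A:472.25, B:594.25, C:268.25, D:576.25, E:121.25 → nearest is E
(0.5, 5.5) — d² to each: A:88.25, B:114.25, C:22.25, D:66.25, E:146.25 → nearest is C
(1, -10.5) — d² to each: A:208, B:296, C:148, D:362.5, E:366.5 → nearest is C
(-6.5, -2.5) — d² to each: A:256.25, B:342.25, C:106.25, D:315.25, E:67.25 → nearest is E
(-9.5, -0.5) — d² to each: A:346.25, B:436.25, C:160.25, D:380.25, E:24.25 → nearest is E
(8, 5) — d² to each: A:13.25, B:11.25, C:37.25, D:4.25, E:381.25 → nearest is D
(7.5, 7) — d² to each: A:32.5, B:24.5, C:50.5, D:1, E:370 → nearest is D
2 of the 7 points have C as nearest.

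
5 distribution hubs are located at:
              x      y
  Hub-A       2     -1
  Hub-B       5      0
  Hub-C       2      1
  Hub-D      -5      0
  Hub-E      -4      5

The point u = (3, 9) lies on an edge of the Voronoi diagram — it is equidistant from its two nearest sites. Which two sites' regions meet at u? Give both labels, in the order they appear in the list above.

Hub-C and Hub-E

Squared distances from u to each site:
d²(u, Hub-A) = 1 + 100 = 101
d²(u, Hub-B) = 4 + 81 = 85
d²(u, Hub-C) = 1 + 64 = 65
d²(u, Hub-D) = 64 + 81 = 145
d²(u, Hub-E) = 49 + 16 = 65
u is equidistant from Hub-C and Hub-E (both at squared distance 65), and every other site is strictly farther — so u lies on the Hub-C–Hub-E Voronoi edge.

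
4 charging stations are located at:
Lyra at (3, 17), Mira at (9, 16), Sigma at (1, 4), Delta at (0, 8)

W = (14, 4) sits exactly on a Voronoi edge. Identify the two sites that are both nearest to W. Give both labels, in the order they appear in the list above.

Squared distances from W to each site:
d²(W, Lyra) = (14−3)² + (4−17)² = 121 + 169 = 290
d²(W, Mira) = (14−9)² + (4−16)² = 25 + 144 = 169
d²(W, Sigma) = (14−1)² + (4−4)² = 169 + 0 = 169
d²(W, Delta) = (14−0)² + (4−8)² = 196 + 16 = 212
W is equidistant from Mira and Sigma (both at squared distance 169), and every other site is strictly farther — so W lies on the Mira–Sigma Voronoi edge.

Mira and Sigma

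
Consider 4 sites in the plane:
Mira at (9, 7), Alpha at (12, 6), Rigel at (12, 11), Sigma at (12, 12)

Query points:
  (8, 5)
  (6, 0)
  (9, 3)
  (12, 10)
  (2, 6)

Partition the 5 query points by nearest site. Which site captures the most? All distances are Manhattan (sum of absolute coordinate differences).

Mira

(8, 5) — d to each: Mira:3, Alpha:5, Rigel:10, Sigma:11 → nearest is Mira
(6, 0) — d to each: Mira:10, Alpha:12, Rigel:17, Sigma:18 → nearest is Mira
(9, 3) — d to each: Mira:4, Alpha:6, Rigel:11, Sigma:12 → nearest is Mira
(12, 10) — d to each: Mira:6, Alpha:4, Rigel:1, Sigma:2 → nearest is Rigel
(2, 6) — d to each: Mira:8, Alpha:10, Rigel:15, Sigma:16 → nearest is Mira
Tally — Mira:4, Rigel:1. Mira captures the most (4).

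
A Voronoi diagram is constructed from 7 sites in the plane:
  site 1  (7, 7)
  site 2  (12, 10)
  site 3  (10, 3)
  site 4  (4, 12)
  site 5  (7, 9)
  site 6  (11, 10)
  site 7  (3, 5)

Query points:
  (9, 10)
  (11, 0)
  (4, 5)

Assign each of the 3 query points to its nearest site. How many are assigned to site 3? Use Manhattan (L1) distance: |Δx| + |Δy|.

1

(9, 10) — d to each: site 1:5, site 2:3, site 3:8, site 4:7, site 5:3, site 6:2, site 7:11 → nearest is site 6
(11, 0) — d to each: site 1:11, site 2:11, site 3:4, site 4:19, site 5:13, site 6:10, site 7:13 → nearest is site 3
(4, 5) — d to each: site 1:5, site 2:13, site 3:8, site 4:7, site 5:7, site 6:12, site 7:1 → nearest is site 7
1 of the 3 points has site 3 as nearest.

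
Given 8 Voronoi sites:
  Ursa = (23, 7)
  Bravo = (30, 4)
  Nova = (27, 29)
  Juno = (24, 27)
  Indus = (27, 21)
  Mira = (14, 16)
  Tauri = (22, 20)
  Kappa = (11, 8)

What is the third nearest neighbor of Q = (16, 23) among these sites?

Juno

Squared Euclidean distances:
d²(Q, Ursa) = (16−23)² + (23−7)² = 49 + 256 = 305
d²(Q, Bravo) = (16−30)² + (23−4)² = 196 + 361 = 557
d²(Q, Nova) = (16−27)² + (23−29)² = 121 + 36 = 157
d²(Q, Juno) = (16−24)² + (23−27)² = 64 + 16 = 80
d²(Q, Indus) = (16−27)² + (23−21)² = 121 + 4 = 125
d²(Q, Mira) = (16−14)² + (23−16)² = 4 + 49 = 53
d²(Q, Tauri) = (16−22)² + (23−20)² = 36 + 9 = 45
d²(Q, Kappa) = (16−11)² + (23−8)² = 25 + 225 = 250
Sorted ascending: Tauri, Mira, Juno, Indus, … — the third-nearest is Juno.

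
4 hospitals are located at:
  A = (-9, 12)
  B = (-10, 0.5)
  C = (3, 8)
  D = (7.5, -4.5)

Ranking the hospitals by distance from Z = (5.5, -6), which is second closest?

C

Compare squared distances (the ordering matches that of the actual distances):
|ZA|² = 210.25 + 324 = 534.25
|ZB|² = 240.25 + 42.25 = 282.5
|ZC|² = 6.25 + 196 = 202.25
|ZD|² = 4 + 2.25 = 6.25
Sorted ascending: D, C, B, … — the second-nearest is C.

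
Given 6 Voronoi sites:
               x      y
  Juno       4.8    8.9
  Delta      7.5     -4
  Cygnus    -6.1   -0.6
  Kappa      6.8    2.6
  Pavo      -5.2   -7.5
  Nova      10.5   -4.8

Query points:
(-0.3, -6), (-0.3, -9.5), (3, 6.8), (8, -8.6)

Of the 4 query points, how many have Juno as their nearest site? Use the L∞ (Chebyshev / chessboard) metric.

(-0.3, -6) — d to each: Juno:14.9, Delta:7.8, Cygnus:5.8, Kappa:8.6, Pavo:4.9, Nova:10.8 → nearest is Pavo
(-0.3, -9.5) — d to each: Juno:18.4, Delta:7.8, Cygnus:8.9, Kappa:12.1, Pavo:4.9, Nova:10.8 → nearest is Pavo
(3, 6.8) — d to each: Juno:2.1, Delta:10.8, Cygnus:9.1, Kappa:4.2, Pavo:14.3, Nova:11.6 → nearest is Juno
(8, -8.6) — d to each: Juno:17.5, Delta:4.6, Cygnus:14.1, Kappa:11.2, Pavo:13.2, Nova:3.8 → nearest is Nova
1 of the 4 points has Juno as nearest.

1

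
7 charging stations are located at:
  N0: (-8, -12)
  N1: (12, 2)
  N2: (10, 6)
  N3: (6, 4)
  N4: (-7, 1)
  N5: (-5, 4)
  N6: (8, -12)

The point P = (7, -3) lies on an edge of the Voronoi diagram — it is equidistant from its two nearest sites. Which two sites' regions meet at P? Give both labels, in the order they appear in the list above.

N1 and N3

Squared distances from P to each site:
|PN0|² = (7−(-8))² + (-3−(-12))² = 225 + 81 = 306
|PN1|² = (7−12)² + (-3−2)² = 25 + 25 = 50
|PN2|² = (7−10)² + (-3−6)² = 9 + 81 = 90
|PN3|² = (7−6)² + (-3−4)² = 1 + 49 = 50
|PN4|² = (7−(-7))² + (-3−1)² = 196 + 16 = 212
|PN5|² = (7−(-5))² + (-3−4)² = 144 + 49 = 193
|PN6|² = (7−8)² + (-3−(-12))² = 1 + 81 = 82
P is equidistant from N1 and N3 (both at squared distance 50), and every other site is strictly farther — so P lies on the N1–N3 Voronoi edge.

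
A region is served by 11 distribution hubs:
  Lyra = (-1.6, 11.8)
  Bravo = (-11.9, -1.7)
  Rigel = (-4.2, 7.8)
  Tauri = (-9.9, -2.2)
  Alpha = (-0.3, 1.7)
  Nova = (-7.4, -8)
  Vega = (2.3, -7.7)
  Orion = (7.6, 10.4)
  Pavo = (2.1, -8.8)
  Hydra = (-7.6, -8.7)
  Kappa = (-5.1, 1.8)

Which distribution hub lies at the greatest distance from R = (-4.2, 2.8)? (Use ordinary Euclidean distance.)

Orion

Since √ is increasing, it suffices to compare squared distances:
d²(R, Lyra) = (-4.2−(-1.6))² + (2.8−11.8)² = 6.76 + 81 = 87.76
d²(R, Bravo) = (-4.2−(-11.9))² + (2.8−(-1.7))² = 59.29 + 20.25 = 79.54
d²(R, Rigel) = (-4.2−(-4.2))² + (2.8−7.8)² = 0 + 25 = 25
d²(R, Tauri) = (-4.2−(-9.9))² + (2.8−(-2.2))² = 32.49 + 25 = 57.49
d²(R, Alpha) = (-4.2−(-0.3))² + (2.8−1.7)² = 15.21 + 1.21 = 16.42
d²(R, Nova) = (-4.2−(-7.4))² + (2.8−(-8))² = 10.24 + 116.64 = 126.88
d²(R, Vega) = (-4.2−2.3)² + (2.8−(-7.7))² = 42.25 + 110.25 = 152.5
d²(R, Orion) = (-4.2−7.6)² + (2.8−10.4)² = 139.24 + 57.76 = 197
d²(R, Pavo) = (-4.2−2.1)² + (2.8−(-8.8))² = 39.69 + 134.56 = 174.25
d²(R, Hydra) = (-4.2−(-7.6))² + (2.8−(-8.7))² = 11.56 + 132.25 = 143.81
d²(R, Kappa) = (-4.2−(-5.1))² + (2.8−1.8)² = 0.81 + 1 = 1.81
The largest is to Orion.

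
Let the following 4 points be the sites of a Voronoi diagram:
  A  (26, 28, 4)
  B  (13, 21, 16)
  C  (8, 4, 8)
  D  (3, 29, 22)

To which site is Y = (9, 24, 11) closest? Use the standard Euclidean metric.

B

Compare squared distances (the ordering matches that of the actual distances):
|YA|² = (9−26)² + (24−28)² + (11−4)² = 289 + 16 + 49 = 354
|YB|² = (9−13)² + (24−21)² + (11−16)² = 16 + 9 + 25 = 50
|YC|² = (9−8)² + (24−4)² + (11−8)² = 1 + 400 + 9 = 410
|YD|² = (9−3)² + (24−29)² + (11−22)² = 36 + 25 + 121 = 182
B is nearest.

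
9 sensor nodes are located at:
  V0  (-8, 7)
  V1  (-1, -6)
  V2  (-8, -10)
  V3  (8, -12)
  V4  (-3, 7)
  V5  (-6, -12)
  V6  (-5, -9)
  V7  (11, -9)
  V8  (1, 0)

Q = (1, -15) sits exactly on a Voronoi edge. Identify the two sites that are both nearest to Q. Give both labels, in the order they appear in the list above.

Squared distances from Q to each site:
|QV0|² = 81 + 484 = 565
|QV1|² = 4 + 81 = 85
|QV2|² = 81 + 25 = 106
|QV3|² = 49 + 9 = 58
|QV4|² = 16 + 484 = 500
|QV5|² = 49 + 9 = 58
|QV6|² = 36 + 36 = 72
|QV7|² = 100 + 36 = 136
|QV8|² = 0 + 225 = 225
Q is equidistant from V3 and V5 (both at squared distance 58), and every other site is strictly farther — so Q lies on the V3–V5 Voronoi edge.

V3 and V5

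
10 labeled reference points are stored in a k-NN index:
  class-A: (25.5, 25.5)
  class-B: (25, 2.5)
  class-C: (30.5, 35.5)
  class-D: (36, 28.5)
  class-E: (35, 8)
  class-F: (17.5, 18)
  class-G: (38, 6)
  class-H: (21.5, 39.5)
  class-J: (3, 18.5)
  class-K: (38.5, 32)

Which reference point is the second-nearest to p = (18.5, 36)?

class-C

Since √ is increasing, it suffices to compare squared distances:
d²(p, class-A) = 49 + 110.25 = 159.25
d²(p, class-B) = 42.25 + 1122.25 = 1164.5
d²(p, class-C) = 144 + 0.25 = 144.25
d²(p, class-D) = 306.25 + 56.25 = 362.5
d²(p, class-E) = 272.25 + 784 = 1056.25
d²(p, class-F) = 1 + 324 = 325
d²(p, class-G) = 380.25 + 900 = 1280.25
d²(p, class-H) = 9 + 12.25 = 21.25
d²(p, class-J) = 240.25 + 306.25 = 546.5
d²(p, class-K) = 400 + 16 = 416
Sorted ascending: class-H, class-C, class-A, … — the second-nearest is class-C.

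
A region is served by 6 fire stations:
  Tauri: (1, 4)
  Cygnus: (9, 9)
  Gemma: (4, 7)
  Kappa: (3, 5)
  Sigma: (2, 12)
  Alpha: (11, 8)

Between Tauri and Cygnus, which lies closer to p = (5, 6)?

Compare squared distances:
d²(p, Tauri) = (5−1)² + (6−4)² = 16 + 4 = 20
d²(p, Cygnus) = (5−9)² + (6−9)² = 16 + 9 = 25
20 < 25, so Tauri is closer.

Tauri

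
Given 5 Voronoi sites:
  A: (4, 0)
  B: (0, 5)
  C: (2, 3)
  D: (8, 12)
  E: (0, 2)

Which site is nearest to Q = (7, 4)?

A

Since √ is increasing, it suffices to compare squared distances:
|QA|² = (7−4)² + (4−0)² = 9 + 16 = 25
|QB|² = (7−0)² + (4−5)² = 49 + 1 = 50
|QC|² = (7−2)² + (4−3)² = 25 + 1 = 26
|QD|² = (7−8)² + (4−12)² = 1 + 64 = 65
|QE|² = (7−0)² + (4−2)² = 49 + 4 = 53
A is nearest.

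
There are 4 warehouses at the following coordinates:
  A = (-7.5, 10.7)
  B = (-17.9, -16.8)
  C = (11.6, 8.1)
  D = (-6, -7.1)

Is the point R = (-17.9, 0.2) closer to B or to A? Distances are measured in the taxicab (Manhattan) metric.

d(R,B) = |-17.9−(-17.9)| + |0.2−(-16.8)| = 0 + 17 = 17
d(R,A) = |-17.9−(-7.5)| + |0.2−10.7| = 10.4 + 10.5 = 20.9
17 < 20.9, so B is closer.

B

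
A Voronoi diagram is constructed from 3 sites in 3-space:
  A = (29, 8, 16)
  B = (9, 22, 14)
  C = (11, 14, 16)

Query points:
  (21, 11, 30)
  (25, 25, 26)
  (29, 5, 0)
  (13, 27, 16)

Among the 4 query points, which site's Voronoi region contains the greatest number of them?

(21, 11, 30) — d² to each: A:269, B:521, C:305 → nearest is A
(25, 25, 26) — d² to each: A:405, B:409, C:417 → nearest is A
(29, 5, 0) — d² to each: A:265, B:885, C:661 → nearest is A
(13, 27, 16) — d² to each: A:617, B:45, C:173 → nearest is B
Tally — A:3, B:1. A captures the most (3).

A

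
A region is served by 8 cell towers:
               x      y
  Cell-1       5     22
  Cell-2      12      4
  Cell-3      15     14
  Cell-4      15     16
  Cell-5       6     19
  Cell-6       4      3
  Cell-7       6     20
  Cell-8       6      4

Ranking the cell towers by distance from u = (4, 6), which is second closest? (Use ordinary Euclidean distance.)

Compare squared distances (the ordering matches that of the actual distances):
d²(u, Cell-1) = 1 + 256 = 257
d²(u, Cell-2) = 64 + 4 = 68
d²(u, Cell-3) = 121 + 64 = 185
d²(u, Cell-4) = 121 + 100 = 221
d²(u, Cell-5) = 4 + 169 = 173
d²(u, Cell-6) = 0 + 9 = 9
d²(u, Cell-7) = 4 + 196 = 200
d²(u, Cell-8) = 4 + 4 = 8
Sorted ascending: Cell-8, Cell-6, Cell-2, … — the second-nearest is Cell-6.

Cell-6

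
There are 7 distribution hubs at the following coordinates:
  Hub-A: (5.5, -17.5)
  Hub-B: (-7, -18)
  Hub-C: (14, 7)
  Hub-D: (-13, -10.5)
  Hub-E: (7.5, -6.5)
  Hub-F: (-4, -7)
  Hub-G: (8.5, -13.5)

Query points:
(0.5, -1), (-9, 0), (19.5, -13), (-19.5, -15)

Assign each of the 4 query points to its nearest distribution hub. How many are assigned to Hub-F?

(0.5, -1) — d² to each: Hub-A:297.25, Hub-B:345.25, Hub-C:246.25, Hub-D:272.5, Hub-E:79.25, Hub-F:56.25, Hub-G:220.25 → nearest is Hub-F
(-9, 0) — d² to each: Hub-A:516.5, Hub-B:328, Hub-C:578, Hub-D:126.25, Hub-E:314.5, Hub-F:74, Hub-G:488.5 → nearest is Hub-F
(19.5, -13) — d² to each: Hub-A:216.25, Hub-B:727.25, Hub-C:430.25, Hub-D:1062.5, Hub-E:186.25, Hub-F:588.25, Hub-G:121.25 → nearest is Hub-G
(-19.5, -15) — d² to each: Hub-A:631.25, Hub-B:165.25, Hub-C:1606.25, Hub-D:62.5, Hub-E:801.25, Hub-F:304.25, Hub-G:786.25 → nearest is Hub-D
2 of the 4 points have Hub-F as nearest.

2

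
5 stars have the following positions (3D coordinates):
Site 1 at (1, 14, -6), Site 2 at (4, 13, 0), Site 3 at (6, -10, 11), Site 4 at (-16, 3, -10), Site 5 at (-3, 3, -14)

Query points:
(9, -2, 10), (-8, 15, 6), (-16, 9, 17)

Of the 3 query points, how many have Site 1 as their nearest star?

0

(9, -2, 10) — d² to each: Site 1:576, Site 2:350, Site 3:74, Site 4:1050, Site 5:745 → nearest is Site 3
(-8, 15, 6) — d² to each: Site 1:226, Site 2:184, Site 3:846, Site 4:464, Site 5:569 → nearest is Site 2
(-16, 9, 17) — d² to each: Site 1:843, Site 2:705, Site 3:881, Site 4:765, Site 5:1166 → nearest is Site 2
0 of the 3 points have Site 1 as nearest.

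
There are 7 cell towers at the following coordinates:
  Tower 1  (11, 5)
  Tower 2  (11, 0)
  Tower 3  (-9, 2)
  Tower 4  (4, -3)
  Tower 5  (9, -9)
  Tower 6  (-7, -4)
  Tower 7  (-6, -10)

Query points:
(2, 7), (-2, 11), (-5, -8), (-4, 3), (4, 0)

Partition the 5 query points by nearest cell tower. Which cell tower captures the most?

(2, 7) — d² to each: Tower 1:85, Tower 2:130, Tower 3:146, Tower 4:104, Tower 5:305, Tower 6:202, Tower 7:353 → nearest is Tower 1
(-2, 11) — d² to each: Tower 1:205, Tower 2:290, Tower 3:130, Tower 4:232, Tower 5:521, Tower 6:250, Tower 7:457 → nearest is Tower 3
(-5, -8) — d² to each: Tower 1:425, Tower 2:320, Tower 3:116, Tower 4:106, Tower 5:197, Tower 6:20, Tower 7:5 → nearest is Tower 7
(-4, 3) — d² to each: Tower 1:229, Tower 2:234, Tower 3:26, Tower 4:100, Tower 5:313, Tower 6:58, Tower 7:173 → nearest is Tower 3
(4, 0) — d² to each: Tower 1:74, Tower 2:49, Tower 3:173, Tower 4:9, Tower 5:106, Tower 6:137, Tower 7:200 → nearest is Tower 4
Tally — Tower 1:1, Tower 3:2, Tower 4:1, Tower 7:1. Tower 3 captures the most (2).

Tower 3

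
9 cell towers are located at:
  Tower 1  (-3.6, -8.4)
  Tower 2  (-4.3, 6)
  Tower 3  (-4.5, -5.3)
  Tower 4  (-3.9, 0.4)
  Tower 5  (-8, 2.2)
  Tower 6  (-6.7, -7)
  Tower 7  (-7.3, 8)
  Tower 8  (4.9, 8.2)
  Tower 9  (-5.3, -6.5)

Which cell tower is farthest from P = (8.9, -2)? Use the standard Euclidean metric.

Compare squared distances (the ordering matches that of the actual distances):
d²(P, Tower 1) = 156.25 + 40.96 = 197.21
d²(P, Tower 2) = 174.24 + 64 = 238.24
d²(P, Tower 3) = 179.56 + 10.89 = 190.45
d²(P, Tower 4) = 163.84 + 5.76 = 169.6
d²(P, Tower 5) = 285.61 + 17.64 = 303.25
d²(P, Tower 6) = 243.36 + 25 = 268.36
d²(P, Tower 7) = 262.44 + 100 = 362.44
d²(P, Tower 8) = 16 + 104.04 = 120.04
d²(P, Tower 9) = 201.64 + 20.25 = 221.89
The largest is to Tower 7.

Tower 7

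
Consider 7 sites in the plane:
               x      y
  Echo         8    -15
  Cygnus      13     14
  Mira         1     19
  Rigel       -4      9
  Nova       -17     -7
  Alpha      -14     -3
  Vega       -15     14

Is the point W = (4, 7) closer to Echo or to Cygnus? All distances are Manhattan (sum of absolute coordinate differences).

Cygnus

d(W, Echo) = |4−8| + |7−(-15)| = 4 + 22 = 26
d(W, Cygnus) = |4−13| + |7−14| = 9 + 7 = 16
26 > 16, so Cygnus is closer.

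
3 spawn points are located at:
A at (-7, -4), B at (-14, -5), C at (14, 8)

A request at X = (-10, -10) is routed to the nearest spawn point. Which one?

Compare squared distances (the ordering matches that of the actual distances):
|XA|² = 9 + 36 = 45
|XB|² = 16 + 25 = 41
|XC|² = 576 + 324 = 900
The smallest is to B, so X lies in the Voronoi region of B.

B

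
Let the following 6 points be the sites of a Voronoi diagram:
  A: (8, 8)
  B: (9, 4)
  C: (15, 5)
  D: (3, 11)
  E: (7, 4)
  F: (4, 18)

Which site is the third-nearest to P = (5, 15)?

Squared Euclidean distances:
|PA|² = (5−8)² + (15−8)² = 9 + 49 = 58
|PB|² = (5−9)² + (15−4)² = 16 + 121 = 137
|PC|² = (5−15)² + (15−5)² = 100 + 100 = 200
|PD|² = (5−3)² + (15−11)² = 4 + 16 = 20
|PE|² = (5−7)² + (15−4)² = 4 + 121 = 125
|PF|² = (5−4)² + (15−18)² = 1 + 9 = 10
Sorted ascending: F, D, A, E, … — the third-nearest is A.

A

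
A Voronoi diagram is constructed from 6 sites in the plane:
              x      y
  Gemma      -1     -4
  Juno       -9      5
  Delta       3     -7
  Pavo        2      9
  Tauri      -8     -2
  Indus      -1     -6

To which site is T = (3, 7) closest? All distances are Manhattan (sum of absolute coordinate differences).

d(T, Gemma) = |3−(-1)| + |7−(-4)| = 4 + 11 = 15
d(T, Juno) = |3−(-9)| + |7−5| = 12 + 2 = 14
d(T, Delta) = |3−3| + |7−(-7)| = 0 + 14 = 14
d(T, Pavo) = |3−2| + |7−9| = 1 + 2 = 3
d(T, Tauri) = |3−(-8)| + |7−(-2)| = 11 + 9 = 20
d(T, Indus) = |3−(-1)| + |7−(-6)| = 4 + 13 = 17
The smallest is to Pavo, so T lies in the Voronoi region of Pavo.

Pavo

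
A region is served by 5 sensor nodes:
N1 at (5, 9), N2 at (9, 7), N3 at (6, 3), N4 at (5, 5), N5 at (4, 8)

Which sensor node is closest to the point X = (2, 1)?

N3

Squared Euclidean distances:
|XN1|² = (2−5)² + (1−9)² = 9 + 64 = 73
|XN2|² = (2−9)² + (1−7)² = 49 + 36 = 85
|XN3|² = (2−6)² + (1−3)² = 16 + 4 = 20
|XN4|² = (2−5)² + (1−5)² = 9 + 16 = 25
|XN5|² = (2−4)² + (1−8)² = 4 + 49 = 53
The smallest is to N3, so X lies in the Voronoi region of N3.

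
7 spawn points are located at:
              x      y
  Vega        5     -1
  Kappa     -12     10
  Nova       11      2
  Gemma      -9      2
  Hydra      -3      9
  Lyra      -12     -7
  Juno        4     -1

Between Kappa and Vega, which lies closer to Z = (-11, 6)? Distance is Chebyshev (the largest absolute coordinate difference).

Kappa

d(Z, Kappa) = max(1, 4) = 4
d(Z, Vega) = max(16, 7) = 16
4 < 16, so Kappa is closer.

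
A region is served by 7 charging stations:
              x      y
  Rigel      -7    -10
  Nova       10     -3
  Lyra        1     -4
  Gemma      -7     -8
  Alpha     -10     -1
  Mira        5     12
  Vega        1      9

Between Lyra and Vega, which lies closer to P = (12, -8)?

Compare squared distances:
d²(P, Lyra) = (12−1)² + (-8−(-4))² = 121 + 16 = 137
d²(P, Vega) = (12−1)² + (-8−9)² = 121 + 289 = 410
137 < 410, so Lyra is closer.

Lyra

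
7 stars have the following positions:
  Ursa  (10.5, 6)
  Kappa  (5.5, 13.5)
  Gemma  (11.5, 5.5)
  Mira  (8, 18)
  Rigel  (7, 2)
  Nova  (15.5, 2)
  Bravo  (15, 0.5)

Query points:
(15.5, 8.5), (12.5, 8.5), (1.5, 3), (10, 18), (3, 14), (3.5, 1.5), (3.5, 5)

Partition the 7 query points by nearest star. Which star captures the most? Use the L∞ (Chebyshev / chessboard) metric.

Rigel

(15.5, 8.5) — d to each: Ursa:5, Kappa:10, Gemma:4, Mira:9.5, Rigel:8.5, Nova:6.5, Bravo:8 → nearest is Gemma
(12.5, 8.5) — d to each: Ursa:2.5, Kappa:7, Gemma:3, Mira:9.5, Rigel:6.5, Nova:6.5, Bravo:8 → nearest is Ursa
(1.5, 3) — d to each: Ursa:9, Kappa:10.5, Gemma:10, Mira:15, Rigel:5.5, Nova:14, Bravo:13.5 → nearest is Rigel
(10, 18) — d to each: Ursa:12, Kappa:4.5, Gemma:12.5, Mira:2, Rigel:16, Nova:16, Bravo:17.5 → nearest is Mira
(3, 14) — d to each: Ursa:8, Kappa:2.5, Gemma:8.5, Mira:5, Rigel:12, Nova:12.5, Bravo:13.5 → nearest is Kappa
(3.5, 1.5) — d to each: Ursa:7, Kappa:12, Gemma:8, Mira:16.5, Rigel:3.5, Nova:12, Bravo:11.5 → nearest is Rigel
(3.5, 5) — d to each: Ursa:7, Kappa:8.5, Gemma:8, Mira:13, Rigel:3.5, Nova:12, Bravo:11.5 → nearest is Rigel
Tally — Ursa:1, Kappa:1, Gemma:1, Mira:1, Rigel:3. Rigel captures the most (3).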